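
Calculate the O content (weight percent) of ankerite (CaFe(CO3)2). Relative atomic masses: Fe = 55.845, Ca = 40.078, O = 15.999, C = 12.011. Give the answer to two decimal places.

44.45 weight percent

Molar mass of CaFe(CO3)2: 1*40.078 + 1*55.845 + 2*12.011 + 6*15.999 = 215.939 g/mol.
Mass of O per formula unit: 6 × 15.999 = 95.994 g.
Weight fraction O = 95.994 / 215.939 = 0.4445.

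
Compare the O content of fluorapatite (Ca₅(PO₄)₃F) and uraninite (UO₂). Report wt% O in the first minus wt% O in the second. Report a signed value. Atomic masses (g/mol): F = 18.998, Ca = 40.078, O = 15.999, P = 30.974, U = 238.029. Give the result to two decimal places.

M(Ca₅(PO₄)₃F) = 504.298 g/mol, so wt% O = 191.988/504.298 × 100 = 38.07%.
M(UO₂) = 270.027 g/mol, so wt% O = 31.998/270.027 × 100 = 11.85%.
38.07 − 11.85 = 26.22 pp.

26.22 percentage points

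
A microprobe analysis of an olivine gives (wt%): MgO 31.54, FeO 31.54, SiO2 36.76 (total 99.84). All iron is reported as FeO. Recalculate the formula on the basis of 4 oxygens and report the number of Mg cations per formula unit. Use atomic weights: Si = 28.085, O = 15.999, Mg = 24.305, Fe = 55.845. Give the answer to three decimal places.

1.280 Mg apfu

MgO (M=40.304): mol = 0.78255; Mg = 0.78255, O = 0.78255.
FeO (M=71.844): mol = 0.43901; Fe = 0.43901, O = 0.43901.
SiO2 (M=60.083): mol = 0.61182; Si = 0.61182, O = 1.22364.
ΣO = 2.44520; factor = 4/ΣO = 1.63586.
Mg apfu = 0.78255 × 1.63586 = 1.280.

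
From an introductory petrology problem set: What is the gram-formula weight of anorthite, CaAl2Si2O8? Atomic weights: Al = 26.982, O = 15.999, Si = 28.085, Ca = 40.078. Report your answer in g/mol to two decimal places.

278.20 g/mol

M = 1(40.078) + 2(26.982) + 2(28.085) + 8(15.999)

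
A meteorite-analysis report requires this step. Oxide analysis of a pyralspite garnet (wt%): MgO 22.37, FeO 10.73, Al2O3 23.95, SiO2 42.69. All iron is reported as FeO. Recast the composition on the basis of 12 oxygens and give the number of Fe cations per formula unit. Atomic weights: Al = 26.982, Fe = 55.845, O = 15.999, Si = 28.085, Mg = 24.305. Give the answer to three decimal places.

0.633 Fe apfu

22.37 wt% MgO ÷ 40.304 g/mol = 0.55503 mol, giving 0.55503 Mg and 0.55503 O.
10.73 wt% FeO ÷ 71.844 g/mol = 0.14935 mol, giving 0.14935 Fe and 0.14935 O.
23.95 wt% Al2O3 ÷ 101.961 g/mol = 0.23489 mol, giving 0.46978 Al and 0.70467 O.
42.69 wt% SiO2 ÷ 60.083 g/mol = 0.71052 mol, giving 0.71052 Si and 1.42104 O.
Oxygen sums to 2.83009; scaling by 12/2.83009 = 4.24015 puts the formula on 12 O.
Fe: 0.14935 × 4.24015 = 0.633 atoms per formula unit.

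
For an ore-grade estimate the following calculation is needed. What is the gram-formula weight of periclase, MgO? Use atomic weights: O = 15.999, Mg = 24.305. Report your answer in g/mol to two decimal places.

40.30 g/mol

The formula mass is the sum 1(24.305) + 1(15.999).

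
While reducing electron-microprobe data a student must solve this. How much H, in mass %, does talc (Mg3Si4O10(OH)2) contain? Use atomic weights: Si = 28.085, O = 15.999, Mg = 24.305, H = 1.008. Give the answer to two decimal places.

Formula mass = 3*24.305 + 4*28.085 + 12*15.999 + 2*1.008 = 379.259 g/mol, of which 2.016 g is H.
So H makes up 2.016/379.259 = 0.0053 of the mass, i.e. 0.53%.

0.53 mass %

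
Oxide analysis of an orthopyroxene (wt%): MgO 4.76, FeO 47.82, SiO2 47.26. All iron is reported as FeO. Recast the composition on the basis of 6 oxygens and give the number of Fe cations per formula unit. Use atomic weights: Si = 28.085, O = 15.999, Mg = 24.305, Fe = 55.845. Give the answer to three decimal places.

MgO: 4.76/40.304 = 0.11810 mol → 0.11810 mol Mg, 0.11810 mol O.
FeO: 47.82/71.844 = 0.66561 mol → 0.66561 mol Fe, 0.66561 mol O.
SiO2: 47.26/60.083 = 0.78658 mol → 0.78658 mol Si, 1.57316 mol O.
Total oxygen = 2.35687 mol. Normalization factor = 6/2.35687 = 2.54575.
Fe per 6 O = 0.66561 × 2.54575 = 1.694.

1.694 Fe apfu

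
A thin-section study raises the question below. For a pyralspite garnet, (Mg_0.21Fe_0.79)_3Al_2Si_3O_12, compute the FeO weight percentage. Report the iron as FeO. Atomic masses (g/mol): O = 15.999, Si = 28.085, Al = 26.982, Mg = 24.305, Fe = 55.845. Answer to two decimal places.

35.63 wt%

Formula mass = 477.872 g/mol.
2.37 Fe → 2.3700 mol FeO per formula unit; M(FeO) = 71.844, so FeO mass = 170.270 g.
170.270/477.872 × 100 = 35.63 wt%.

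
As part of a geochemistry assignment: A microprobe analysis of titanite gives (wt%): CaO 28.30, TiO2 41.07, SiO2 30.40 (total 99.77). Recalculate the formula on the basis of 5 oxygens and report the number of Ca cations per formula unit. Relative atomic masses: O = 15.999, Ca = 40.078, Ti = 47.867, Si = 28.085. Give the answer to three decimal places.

0.991 Ca apfu

28.30 wt% CaO ÷ 56.077 g/mol = 0.50466 mol, giving 0.50466 Ca and 0.50466 O.
41.07 wt% TiO2 ÷ 79.865 g/mol = 0.51424 mol, giving 0.51424 Ti and 1.02848 O.
30.40 wt% SiO2 ÷ 60.083 g/mol = 0.50597 mol, giving 0.50597 Si and 1.01194 O.
Oxygen sums to 2.54508; scaling by 5/2.54508 = 1.96457 puts the formula on 5 O.
Ca: 0.50466 × 1.96457 = 0.991 atoms per formula unit.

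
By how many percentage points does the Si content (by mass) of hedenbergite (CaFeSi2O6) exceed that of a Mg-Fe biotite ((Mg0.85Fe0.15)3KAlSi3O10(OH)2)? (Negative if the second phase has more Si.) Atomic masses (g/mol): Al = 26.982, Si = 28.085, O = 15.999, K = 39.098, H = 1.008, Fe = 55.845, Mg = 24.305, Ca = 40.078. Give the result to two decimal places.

3.11 percentage points

Si in CaFeSi2O6: molar mass 248.087 g/mol; 2×28.085 = 56.170 g → 22.64 wt%.
Si in (Mg0.85Fe0.15)3KAlSi3O10(OH)2: molar mass 431.447 g/mol; 3×28.085 = 84.255 g → 19.53 wt%.
Difference = 22.64 − 19.53 = 3.11 percentage points.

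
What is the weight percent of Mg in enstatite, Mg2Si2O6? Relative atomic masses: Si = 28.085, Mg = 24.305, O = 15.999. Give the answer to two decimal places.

24.21 weight percent

M(Mg2Si2O6) = 200.774 g/mol.
Mg contributes 2 × 24.305 = 48.610 g per mole.
48.610/200.774 = 0.2421 → 24.21%.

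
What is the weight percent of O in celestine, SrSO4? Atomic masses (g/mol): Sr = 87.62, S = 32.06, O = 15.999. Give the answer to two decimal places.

34.84 wt%

Molar mass of SrSO4: 1×87.62 + 1×32.06 + 4×15.999 = 183.676 g/mol.
Mass of O per formula unit: 4 × 15.999 = 63.996 g.
Weight fraction O = 63.996 / 183.676 = 0.3484.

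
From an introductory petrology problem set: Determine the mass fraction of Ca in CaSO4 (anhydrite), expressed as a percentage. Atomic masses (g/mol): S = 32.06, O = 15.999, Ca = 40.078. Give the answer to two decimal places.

Molar mass of CaSO4: 1*40.078 + 1*32.06 + 4*15.999 = 136.134 g/mol.
Mass of Ca per formula unit: 1 × 40.078 = 40.078 g.
Weight fraction Ca = 40.078 / 136.134 = 0.2944.

29.44 weight percent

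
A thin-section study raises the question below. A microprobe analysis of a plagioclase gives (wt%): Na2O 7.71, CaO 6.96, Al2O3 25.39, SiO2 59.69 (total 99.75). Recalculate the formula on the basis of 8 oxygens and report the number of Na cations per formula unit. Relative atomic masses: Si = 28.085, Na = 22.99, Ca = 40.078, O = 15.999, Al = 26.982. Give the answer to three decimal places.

0.667 Na apfu

Na2O (M=61.979): mol = 0.12440; Na = 0.24880, O = 0.12440.
CaO (M=56.077): mol = 0.12412; Ca = 0.12412, O = 0.12412.
Al2O3 (M=101.961): mol = 0.24902; Al = 0.49804, O = 0.74706.
SiO2 (M=60.083): mol = 0.99346; Si = 0.99346, O = 1.98692.
ΣO = 2.98250; factor = 8/ΣO = 2.68231.
Na apfu = 0.24880 × 2.68231 = 0.667.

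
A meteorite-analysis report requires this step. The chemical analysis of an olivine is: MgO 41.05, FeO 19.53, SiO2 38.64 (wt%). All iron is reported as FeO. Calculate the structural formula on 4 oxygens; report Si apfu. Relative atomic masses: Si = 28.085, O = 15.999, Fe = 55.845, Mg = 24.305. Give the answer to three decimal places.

0.998 Si apfu

MgO (M=40.304): mol = 1.01851; Mg = 1.01851, O = 1.01851.
FeO (M=71.844): mol = 0.27184; Fe = 0.27184, O = 0.27184.
SiO2 (M=60.083): mol = 0.64311; Si = 0.64311, O = 1.28622.
ΣO = 2.57657; factor = 4/ΣO = 1.55245.
Si apfu = 0.64311 × 1.55245 = 0.998.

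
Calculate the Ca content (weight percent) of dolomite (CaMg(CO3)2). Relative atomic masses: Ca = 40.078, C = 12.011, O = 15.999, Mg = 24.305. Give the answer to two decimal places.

21.73 weight percent

M(CaMg(CO3)2) = 184.399 g/mol.
Ca contributes 1 × 40.078 = 40.078 g per mole.
40.078/184.399 = 0.2173 → 21.73%.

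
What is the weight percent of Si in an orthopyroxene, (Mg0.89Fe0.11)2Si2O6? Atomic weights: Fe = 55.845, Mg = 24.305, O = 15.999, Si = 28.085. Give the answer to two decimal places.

M((Mg0.89Fe0.11)2Si2O6) = 207.713 g/mol.
Si contributes 2 × 28.085 = 56.170 g per mole.
56.170/207.713 = 0.2704 → 27.04%.

27.04 mass %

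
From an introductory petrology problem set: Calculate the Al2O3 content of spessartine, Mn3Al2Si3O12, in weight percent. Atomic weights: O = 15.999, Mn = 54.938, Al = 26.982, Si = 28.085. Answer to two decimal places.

Formula mass = 495.021 g/mol.
2 Al → 1.0000 mol Al2O3 per formula unit; M(Al2O3) = 101.961, so Al2O3 mass = 101.961 g.
101.961/495.021 × 100 = 20.60 wt%.

20.60 wt%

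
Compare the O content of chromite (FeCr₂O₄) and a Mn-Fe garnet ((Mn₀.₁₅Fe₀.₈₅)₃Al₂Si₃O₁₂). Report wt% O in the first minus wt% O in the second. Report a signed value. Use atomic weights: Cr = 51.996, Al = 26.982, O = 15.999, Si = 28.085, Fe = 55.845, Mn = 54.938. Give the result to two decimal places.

M(FeCr₂O₄) = 223.833 g/mol, so wt% O = 63.996/223.833 × 100 = 28.59%.
M((Mn₀.₁₅Fe₀.₈₅)₃Al₂Si₃O₁₂) = 497.334 g/mol, so wt% O = 191.988/497.334 × 100 = 38.60%.
28.59 − 38.60 = -10.01 pp.

-10.01 percentage points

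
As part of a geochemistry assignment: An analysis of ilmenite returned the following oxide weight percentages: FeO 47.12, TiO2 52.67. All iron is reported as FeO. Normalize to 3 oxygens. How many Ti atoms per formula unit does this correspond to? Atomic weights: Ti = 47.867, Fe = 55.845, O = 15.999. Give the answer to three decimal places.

FeO: 47.12/71.844 = 0.65587 mol → 0.65587 mol Fe, 0.65587 mol O.
TiO2: 52.67/79.865 = 0.65949 mol → 0.65949 mol Ti, 1.31898 mol O.
Total oxygen = 1.97485 mol. Normalization factor = 3/1.97485 = 1.51910.
Ti per 3 O = 0.65949 × 1.51910 = 1.002.

1.002 Ti apfu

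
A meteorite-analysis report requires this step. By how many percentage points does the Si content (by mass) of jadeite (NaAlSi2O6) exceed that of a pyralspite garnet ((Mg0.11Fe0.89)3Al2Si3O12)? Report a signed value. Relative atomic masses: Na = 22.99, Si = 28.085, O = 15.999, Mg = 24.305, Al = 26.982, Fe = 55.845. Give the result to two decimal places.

10.50 percentage points

Si in NaAlSi2O6: molar mass 202.136 g/mol; 2×28.085 = 56.170 g → 27.79 wt%.
Si in (Mg0.11Fe0.89)3Al2Si3O12: molar mass 487.334 g/mol; 3×28.085 = 84.255 g → 17.29 wt%.
Difference = 27.79 − 17.29 = 10.50 percentage points.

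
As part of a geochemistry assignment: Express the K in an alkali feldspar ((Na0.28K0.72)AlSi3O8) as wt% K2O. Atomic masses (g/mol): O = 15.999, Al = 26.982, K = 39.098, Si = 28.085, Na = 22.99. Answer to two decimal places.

12.38 wt%

Formula mass = 273.817 g/mol.
0.72 K → 0.3600 mol K2O per formula unit; M(K2O) = 94.195, so K2O mass = 33.910 g.
33.910/273.817 × 100 = 12.38 wt%.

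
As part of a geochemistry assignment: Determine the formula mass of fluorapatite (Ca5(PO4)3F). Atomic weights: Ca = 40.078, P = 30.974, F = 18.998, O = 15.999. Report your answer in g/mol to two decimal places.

Ca: 5 × 40.078 = 200.3900
P: 3 × 30.974 = 92.9220
O: 12 × 15.999 = 191.9880
F: 1 × 18.998 = 18.9980
Summing the contributions gives the formula mass.

504.30 g/mol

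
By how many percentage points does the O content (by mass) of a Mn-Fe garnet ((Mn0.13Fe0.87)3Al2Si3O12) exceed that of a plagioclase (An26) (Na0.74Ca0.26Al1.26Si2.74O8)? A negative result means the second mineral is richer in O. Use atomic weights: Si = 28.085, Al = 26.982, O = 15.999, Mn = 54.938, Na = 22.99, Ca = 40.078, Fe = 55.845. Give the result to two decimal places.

O in (Mn0.13Fe0.87)3Al2Si3O12: molar mass 497.388 g/mol; 12×15.999 = 191.988 g → 38.60 wt%.
O in Na0.74Ca0.26Al1.26Si2.74O8: molar mass 266.375 g/mol; 8×15.999 = 127.992 g → 48.05 wt%.
Difference = 38.60 − 48.05 = -9.45 percentage points.

-9.45 percentage points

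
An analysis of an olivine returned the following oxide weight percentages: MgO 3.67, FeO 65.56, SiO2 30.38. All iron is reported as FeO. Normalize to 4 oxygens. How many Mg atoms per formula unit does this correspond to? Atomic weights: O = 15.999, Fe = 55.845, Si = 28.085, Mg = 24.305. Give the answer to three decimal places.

0.181 Mg apfu

3.67 wt% MgO ÷ 40.304 g/mol = 0.09106 mol, giving 0.09106 Mg and 0.09106 O.
65.56 wt% FeO ÷ 71.844 g/mol = 0.91253 mol, giving 0.91253 Fe and 0.91253 O.
30.38 wt% SiO2 ÷ 60.083 g/mol = 0.50563 mol, giving 0.50563 Si and 1.01126 O.
Oxygen sums to 2.01485; scaling by 4/2.01485 = 1.98526 puts the formula on 4 O.
Mg: 0.09106 × 1.98526 = 0.181 atoms per formula unit.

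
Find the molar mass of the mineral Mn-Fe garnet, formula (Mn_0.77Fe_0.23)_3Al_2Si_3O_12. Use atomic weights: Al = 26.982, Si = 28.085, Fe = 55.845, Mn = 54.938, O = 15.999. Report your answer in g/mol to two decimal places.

M = 2.31(54.938) + 0.69(55.845) + 2(26.982) + 3(28.085) + 12(15.999)

495.65 g/mol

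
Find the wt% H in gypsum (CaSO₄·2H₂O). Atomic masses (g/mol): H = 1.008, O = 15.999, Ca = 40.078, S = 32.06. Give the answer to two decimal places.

2.34 mass %

M(CaSO₄·2H₂O) = 172.164 g/mol.
H contributes 4 × 1.008 = 4.032 g per mole.
4.032/172.164 = 0.0234 → 2.34%.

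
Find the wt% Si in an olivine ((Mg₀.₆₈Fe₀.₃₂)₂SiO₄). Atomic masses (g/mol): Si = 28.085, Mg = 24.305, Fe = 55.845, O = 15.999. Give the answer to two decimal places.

17.46 weight percent

M((Mg₀.₆₈Fe₀.₃₂)₂SiO₄) = 160.877 g/mol.
Si contributes 1 × 28.085 = 28.085 g per mole.
28.085/160.877 = 0.1746 → 17.46%.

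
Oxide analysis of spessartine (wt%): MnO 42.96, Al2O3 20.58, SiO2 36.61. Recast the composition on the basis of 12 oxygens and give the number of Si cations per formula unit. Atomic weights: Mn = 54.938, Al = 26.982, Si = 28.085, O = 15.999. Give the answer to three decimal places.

3.009 Si apfu

MnO: 42.96/70.937 = 0.60561 mol → 0.60561 mol Mn, 0.60561 mol O.
Al2O3: 20.58/101.961 = 0.20184 mol → 0.40368 mol Al, 0.60552 mol O.
SiO2: 36.61/60.083 = 0.60932 mol → 0.60932 mol Si, 1.21864 mol O.
Total oxygen = 2.42977 mol. Normalization factor = 12/2.42977 = 4.93874.
Si per 12 O = 0.60932 × 4.93874 = 3.009.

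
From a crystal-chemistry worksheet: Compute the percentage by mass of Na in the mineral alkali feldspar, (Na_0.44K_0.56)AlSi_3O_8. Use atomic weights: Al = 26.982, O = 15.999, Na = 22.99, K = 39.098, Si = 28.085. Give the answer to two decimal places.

3.73 wt%

Formula mass = 0.44*22.99 + 0.56*39.098 + 1*26.982 + 3*28.085 + 8*15.999 = 271.239 g/mol, of which 10.116 g is Na.
So Na makes up 10.116/271.239 = 0.0373 of the mass, i.e. 3.73%.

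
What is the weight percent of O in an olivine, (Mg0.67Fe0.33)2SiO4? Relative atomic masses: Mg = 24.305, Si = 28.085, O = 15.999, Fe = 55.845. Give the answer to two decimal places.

39.62 wt%

M((Mg0.67Fe0.33)2SiO4) = 161.507 g/mol.
O contributes 4 × 15.999 = 63.996 g per mole.
63.996/161.507 = 0.3962 → 39.62%.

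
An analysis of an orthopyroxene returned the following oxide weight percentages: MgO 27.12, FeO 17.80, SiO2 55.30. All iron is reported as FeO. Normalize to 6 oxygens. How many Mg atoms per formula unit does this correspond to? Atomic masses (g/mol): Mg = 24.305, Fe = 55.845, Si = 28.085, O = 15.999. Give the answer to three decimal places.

MgO (M=40.304): mol = 0.67289; Mg = 0.67289, O = 0.67289.
FeO (M=71.844): mol = 0.24776; Fe = 0.24776, O = 0.24776.
SiO2 (M=60.083): mol = 0.92039; Si = 0.92039, O = 1.84078.
ΣO = 2.76143; factor = 6/ΣO = 2.17279.
Mg apfu = 0.67289 × 2.17279 = 1.462.

1.462 Mg apfu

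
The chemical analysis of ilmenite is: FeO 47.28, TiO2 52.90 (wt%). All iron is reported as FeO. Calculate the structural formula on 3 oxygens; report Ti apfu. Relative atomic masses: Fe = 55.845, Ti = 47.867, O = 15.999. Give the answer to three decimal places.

1.002 Ti apfu

FeO: 47.28/71.844 = 0.65809 mol → 0.65809 mol Fe, 0.65809 mol O.
TiO2: 52.90/79.865 = 0.66237 mol → 0.66237 mol Ti, 1.32474 mol O.
Total oxygen = 1.98283 mol. Normalization factor = 3/1.98283 = 1.51299.
Ti per 3 O = 0.66237 × 1.51299 = 1.002.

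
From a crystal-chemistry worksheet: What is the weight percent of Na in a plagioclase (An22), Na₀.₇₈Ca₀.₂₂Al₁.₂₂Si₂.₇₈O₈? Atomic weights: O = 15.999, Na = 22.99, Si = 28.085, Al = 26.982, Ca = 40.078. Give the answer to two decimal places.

M(Na₀.₇₈Ca₀.₂₂Al₁.₂₂Si₂.₇₈O₈) = 265.736 g/mol.
Na contributes 0.78 × 22.99 = 17.932 g per mole.
17.932/265.736 = 0.0675 → 6.75%.

6.75 weight percent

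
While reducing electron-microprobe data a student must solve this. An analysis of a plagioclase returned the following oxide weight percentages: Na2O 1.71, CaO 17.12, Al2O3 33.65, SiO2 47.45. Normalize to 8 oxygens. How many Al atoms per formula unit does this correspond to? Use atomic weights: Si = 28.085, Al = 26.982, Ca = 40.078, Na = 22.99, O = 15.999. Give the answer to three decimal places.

Na2O (M=61.979): mol = 0.02759; Na = 0.05518, O = 0.02759.
CaO (M=56.077): mol = 0.30529; Ca = 0.30529, O = 0.30529.
Al2O3 (M=101.961): mol = 0.33003; Al = 0.66006, O = 0.99009.
SiO2 (M=60.083): mol = 0.78974; Si = 0.78974, O = 1.57948.
ΣO = 2.90245; factor = 8/ΣO = 2.75629.
Al apfu = 0.66006 × 2.75629 = 1.819.

1.819 Al apfu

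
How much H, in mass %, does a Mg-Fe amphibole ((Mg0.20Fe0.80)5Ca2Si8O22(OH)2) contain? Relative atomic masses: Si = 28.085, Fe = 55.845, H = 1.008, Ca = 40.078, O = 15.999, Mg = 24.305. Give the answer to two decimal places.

0.21 mass %

Formula mass = 1·24.305 + 4·55.845 + 2·40.078 + 8·28.085 + 24·15.999 + 2·1.008 = 938.513 g/mol, of which 2.016 g is H.
So H makes up 2.016/938.513 = 0.0021 of the mass, i.e. 0.21%.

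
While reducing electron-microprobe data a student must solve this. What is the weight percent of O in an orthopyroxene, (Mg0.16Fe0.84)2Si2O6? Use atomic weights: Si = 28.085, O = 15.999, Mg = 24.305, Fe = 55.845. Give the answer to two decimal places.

37.83 mass %

M((Mg0.16Fe0.84)2Si2O6) = 253.761 g/mol.
O contributes 6 × 15.999 = 95.994 g per mole.
95.994/253.761 = 0.3783 → 37.83%.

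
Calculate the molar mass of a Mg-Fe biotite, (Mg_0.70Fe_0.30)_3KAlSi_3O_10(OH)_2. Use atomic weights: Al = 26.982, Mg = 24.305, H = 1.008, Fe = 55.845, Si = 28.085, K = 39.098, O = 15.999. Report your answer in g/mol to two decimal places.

Mg: 2.10 × 24.305 = 51.0405
Fe: 0.90 × 55.845 = 50.2605
K: 1 × 39.098 = 39.0980
Al: 1 × 26.982 = 26.9820
Si: 3 × 28.085 = 84.2550
O: 12 × 15.999 = 191.9880
H: 2 × 1.008 = 2.0160
Summing the contributions gives the formula mass.

445.64 g/mol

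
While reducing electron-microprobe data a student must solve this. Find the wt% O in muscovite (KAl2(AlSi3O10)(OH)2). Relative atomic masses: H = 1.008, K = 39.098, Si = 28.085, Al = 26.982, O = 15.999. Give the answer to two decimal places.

48.20 weight percent

M(KAl2(AlSi3O10)(OH)2) = 398.303 g/mol.
O contributes 12 × 15.999 = 191.988 g per mole.
191.988/398.303 = 0.4820 → 48.20%.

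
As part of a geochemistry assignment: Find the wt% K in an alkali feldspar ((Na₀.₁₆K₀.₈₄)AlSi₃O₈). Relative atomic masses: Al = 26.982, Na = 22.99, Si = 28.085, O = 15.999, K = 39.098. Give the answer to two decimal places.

Molar mass of (Na₀.₁₆K₀.₈₄)AlSi₃O₈: 0.16·22.99 + 0.84·39.098 + 1·26.982 + 3·28.085 + 8·15.999 = 275.750 g/mol.
Mass of K per formula unit: 0.84 × 39.098 = 32.842 g.
Weight fraction K = 32.842 / 275.750 = 0.1191.

11.91 wt%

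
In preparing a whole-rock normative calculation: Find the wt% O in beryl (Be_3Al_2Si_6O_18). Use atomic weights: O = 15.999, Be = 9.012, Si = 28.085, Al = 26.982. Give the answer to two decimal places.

Molar mass of Be_3Al_2Si_6O_18: 3×9.012 + 2×26.982 + 6×28.085 + 18×15.999 = 537.492 g/mol.
Mass of O per formula unit: 18 × 15.999 = 287.982 g.
Weight fraction O = 287.982 / 537.492 = 0.5358.

53.58 weight percent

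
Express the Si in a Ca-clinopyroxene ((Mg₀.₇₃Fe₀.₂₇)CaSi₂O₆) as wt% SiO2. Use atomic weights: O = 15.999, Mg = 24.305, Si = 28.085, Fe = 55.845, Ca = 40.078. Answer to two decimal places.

53.39 wt%

M((Mg₀.₇₃Fe₀.₂₇)CaSi₂O₆) = 225.063 g/mol; M(SiO2) = 60.083 g/mol.
Moles SiO2 per formula unit = 2 Si ÷ 1 = 2.0000.
SiO2 fraction = (2.0000 × 60.083) / 225.063 = 120.166/225.063 = 0.5339.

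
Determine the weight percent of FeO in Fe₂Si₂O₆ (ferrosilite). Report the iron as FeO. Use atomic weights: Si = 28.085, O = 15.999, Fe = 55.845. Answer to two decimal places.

Formula mass = 263.854 g/mol.
2 Fe → 2.0000 mol FeO per formula unit; M(FeO) = 71.844, so FeO mass = 143.688 g.
143.688/263.854 × 100 = 54.46 wt%.

54.46 wt%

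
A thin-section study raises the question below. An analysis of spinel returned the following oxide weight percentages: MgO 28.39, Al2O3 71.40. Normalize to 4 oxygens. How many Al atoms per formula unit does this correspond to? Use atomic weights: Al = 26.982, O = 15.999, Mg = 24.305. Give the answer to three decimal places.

28.39 wt% MgO ÷ 40.304 g/mol = 0.70440 mol, giving 0.70440 Mg and 0.70440 O.
71.40 wt% Al2O3 ÷ 101.961 g/mol = 0.70027 mol, giving 1.40054 Al and 2.10081 O.
Oxygen sums to 2.80521; scaling by 4/2.80521 = 1.42592 puts the formula on 4 O.
Al: 1.40054 × 1.42592 = 1.997 atoms per formula unit.

1.997 Al apfu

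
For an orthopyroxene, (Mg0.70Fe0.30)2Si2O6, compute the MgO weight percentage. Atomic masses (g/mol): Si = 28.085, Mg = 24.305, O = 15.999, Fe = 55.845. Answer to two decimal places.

25.68 wt%

Formula mass = 219.698 g/mol.
1.40 Mg → 1.4000 mol MgO per formula unit; M(MgO) = 40.304, so MgO mass = 56.426 g.
56.426/219.698 × 100 = 25.68 wt%.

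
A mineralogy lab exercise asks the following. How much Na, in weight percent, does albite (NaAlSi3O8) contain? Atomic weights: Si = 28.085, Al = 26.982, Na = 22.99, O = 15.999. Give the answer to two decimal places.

Formula mass = 1*22.99 + 1*26.982 + 3*28.085 + 8*15.999 = 262.219 g/mol, of which 22.990 g is Na.
So Na makes up 22.990/262.219 = 0.0877 of the mass, i.e. 8.77%.

8.77 weight percent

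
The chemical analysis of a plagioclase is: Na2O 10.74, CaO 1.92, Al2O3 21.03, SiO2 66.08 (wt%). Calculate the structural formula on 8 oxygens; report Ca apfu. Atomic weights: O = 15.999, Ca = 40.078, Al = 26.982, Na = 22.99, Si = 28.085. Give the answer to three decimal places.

Na2O: 10.74/61.979 = 0.17328 mol → 0.34656 mol Na, 0.17328 mol O.
CaO: 1.92/56.077 = 0.03424 mol → 0.03424 mol Ca, 0.03424 mol O.
Al2O3: 21.03/101.961 = 0.20626 mol → 0.41252 mol Al, 0.61878 mol O.
SiO2: 66.08/60.083 = 1.09981 mol → 1.09981 mol Si, 2.19962 mol O.
Total oxygen = 3.02592 mol. Normalization factor = 8/3.02592 = 2.64382.
Ca per 8 O = 0.03424 × 2.64382 = 0.091.

0.091 Ca apfu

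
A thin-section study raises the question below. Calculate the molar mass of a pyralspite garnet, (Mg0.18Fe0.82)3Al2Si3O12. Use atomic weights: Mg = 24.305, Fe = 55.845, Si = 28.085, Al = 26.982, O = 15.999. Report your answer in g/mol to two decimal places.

The formula mass is the sum 0.54(24.305) + 2.46(55.845) + 2(26.982) + 3(28.085) + 12(15.999).

480.71 g/mol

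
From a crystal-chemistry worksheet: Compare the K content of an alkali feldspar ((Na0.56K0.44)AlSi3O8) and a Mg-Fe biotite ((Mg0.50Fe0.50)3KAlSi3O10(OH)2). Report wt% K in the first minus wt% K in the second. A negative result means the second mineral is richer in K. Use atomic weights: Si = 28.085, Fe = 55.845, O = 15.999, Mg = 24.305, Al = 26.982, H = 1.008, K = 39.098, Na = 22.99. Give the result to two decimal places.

-2.03 percentage points

M((Na0.56K0.44)AlSi3O8) = 269.307 g/mol, so wt% K = 17.203/269.307 × 100 = 6.39%.
M((Mg0.50Fe0.50)3KAlSi3O10(OH)2) = 464.564 g/mol, so wt% K = 39.098/464.564 × 100 = 8.42%.
6.39 − 8.42 = -2.03 pp.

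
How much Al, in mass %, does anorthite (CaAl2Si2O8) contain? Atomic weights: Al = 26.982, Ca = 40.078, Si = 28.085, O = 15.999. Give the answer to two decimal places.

Molar mass of CaAl2Si2O8: 1*40.078 + 2*26.982 + 2*28.085 + 8*15.999 = 278.204 g/mol.
Mass of Al per formula unit: 2 × 26.982 = 53.964 g.
Weight fraction Al = 53.964 / 278.204 = 0.1940.

19.40 mass %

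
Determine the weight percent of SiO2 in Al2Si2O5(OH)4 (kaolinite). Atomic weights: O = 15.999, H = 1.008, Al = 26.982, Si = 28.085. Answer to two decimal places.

46.55 wt%

Formula mass = 258.157 g/mol.
2 Si → 2.0000 mol SiO2 per formula unit; M(SiO2) = 60.083, so SiO2 mass = 120.166 g.
120.166/258.157 × 100 = 46.55 wt%.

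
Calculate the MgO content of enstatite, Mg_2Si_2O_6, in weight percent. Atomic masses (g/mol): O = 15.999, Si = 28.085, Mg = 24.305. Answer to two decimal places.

40.15 wt%

Molar mass of Mg_2Si_2O_6 = 2×24.305 + 2×28.085 + 6×15.999 = 200.774 g/mol.
Each formula unit contains 2 Mg, equivalent to 2/1 = 2.0000 mol MgO.
M(MgO) = 1×24.305 + 1×15.999 = 40.304 g/mol.
Mass of MgO per formula unit = 2.0000 × 40.304 = 80.608 g.
MgO wt% = 80.608 / 200.774 × 100 = 40.15%.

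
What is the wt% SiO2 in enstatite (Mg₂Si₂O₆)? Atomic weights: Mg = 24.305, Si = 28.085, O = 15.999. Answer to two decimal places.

59.85 wt%

Molar mass of Mg₂Si₂O₆ = 2*24.305 + 2*28.085 + 6*15.999 = 200.774 g/mol.
Each formula unit contains 2 Si, equivalent to 2/1 = 2.0000 mol SiO2.
M(SiO2) = 1×28.085 + 2×15.999 = 60.083 g/mol.
Mass of SiO2 per formula unit = 2.0000 × 60.083 = 120.166 g.
SiO2 wt% = 120.166 / 200.774 × 100 = 59.85%.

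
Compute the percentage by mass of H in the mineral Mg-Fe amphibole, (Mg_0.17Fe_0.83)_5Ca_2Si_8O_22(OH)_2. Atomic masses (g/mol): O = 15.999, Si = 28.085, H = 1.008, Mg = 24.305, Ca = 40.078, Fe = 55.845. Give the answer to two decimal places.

0.21 wt%

Formula mass = 0.85·24.305 + 4.15·55.845 + 2·40.078 + 8·28.085 + 24·15.999 + 2·1.008 = 943.244 g/mol, of which 2.016 g is H.
So H makes up 2.016/943.244 = 0.0021 of the mass, i.e. 0.21%.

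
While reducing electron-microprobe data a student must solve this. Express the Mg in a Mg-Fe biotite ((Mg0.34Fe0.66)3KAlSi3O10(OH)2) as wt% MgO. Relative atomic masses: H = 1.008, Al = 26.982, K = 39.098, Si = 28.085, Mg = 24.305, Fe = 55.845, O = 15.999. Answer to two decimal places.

M((Mg0.34Fe0.66)3KAlSi3O10(OH)2) = 479.703 g/mol; M(MgO) = 40.304 g/mol.
Moles MgO per formula unit = 1.02 Mg ÷ 1 = 1.0200.
MgO fraction = (1.0200 × 40.304) / 479.703 = 41.110/479.703 = 0.0857.

8.57 wt%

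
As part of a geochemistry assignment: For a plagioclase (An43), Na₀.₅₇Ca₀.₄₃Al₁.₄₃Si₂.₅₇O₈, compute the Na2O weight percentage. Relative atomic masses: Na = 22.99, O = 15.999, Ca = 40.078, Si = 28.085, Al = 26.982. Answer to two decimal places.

Molar mass of Na₀.₅₇Ca₀.₄₃Al₁.₄₃Si₂.₅₇O₈ = 0.57*22.99 + 0.43*40.078 + 1.43*26.982 + 2.57*28.085 + 8*15.999 = 269.093 g/mol.
Each formula unit contains 0.57 Na, equivalent to 0.57/2 = 0.2850 mol Na2O.
M(Na2O) = 2×22.99 + 1×15.999 = 61.979 g/mol.
Mass of Na2O per formula unit = 0.2850 × 61.979 = 17.664 g.
Na2O wt% = 17.664 / 269.093 × 100 = 6.56%.

6.56 wt%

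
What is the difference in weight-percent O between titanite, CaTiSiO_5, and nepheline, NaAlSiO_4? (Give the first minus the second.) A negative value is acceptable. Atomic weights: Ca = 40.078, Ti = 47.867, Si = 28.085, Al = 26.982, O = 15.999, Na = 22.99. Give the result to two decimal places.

-4.24 percentage points

M(CaTiSiO_5) = 196.025 g/mol, so wt% O = 79.995/196.025 × 100 = 40.81%.
M(NaAlSiO_4) = 142.053 g/mol, so wt% O = 63.996/142.053 × 100 = 45.05%.
40.81 − 45.05 = -4.24 pp.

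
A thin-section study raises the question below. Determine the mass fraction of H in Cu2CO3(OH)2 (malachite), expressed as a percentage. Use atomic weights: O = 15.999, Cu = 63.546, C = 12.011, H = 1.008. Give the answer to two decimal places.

0.91 wt%

Formula mass = 2*63.546 + 1*12.011 + 5*15.999 + 2*1.008 = 221.114 g/mol, of which 2.016 g is H.
So H makes up 2.016/221.114 = 0.0091 of the mass, i.e. 0.91%.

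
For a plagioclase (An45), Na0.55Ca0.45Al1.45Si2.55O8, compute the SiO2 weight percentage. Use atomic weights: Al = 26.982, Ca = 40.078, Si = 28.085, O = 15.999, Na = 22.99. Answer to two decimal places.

M(Na0.55Ca0.45Al1.45Si2.55O8) = 269.412 g/mol; M(SiO2) = 60.083 g/mol.
Moles SiO2 per formula unit = 2.55 Si ÷ 1 = 2.5500.
SiO2 fraction = (2.5500 × 60.083) / 269.412 = 153.212/269.412 = 0.5687.

56.87 wt%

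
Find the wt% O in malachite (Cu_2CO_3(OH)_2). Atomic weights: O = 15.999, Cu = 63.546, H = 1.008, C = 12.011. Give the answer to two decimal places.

36.18 mass %

M(Cu_2CO_3(OH)_2) = 221.114 g/mol.
O contributes 5 × 15.999 = 79.995 g per mole.
79.995/221.114 = 0.3618 → 36.18%.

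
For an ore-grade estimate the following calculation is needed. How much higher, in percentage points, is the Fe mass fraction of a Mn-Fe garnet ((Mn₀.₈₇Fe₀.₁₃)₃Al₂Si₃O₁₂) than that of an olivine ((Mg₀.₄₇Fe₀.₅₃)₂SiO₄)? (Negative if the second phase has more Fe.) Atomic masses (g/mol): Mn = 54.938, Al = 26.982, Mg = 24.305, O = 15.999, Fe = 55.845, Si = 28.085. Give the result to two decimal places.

M((Mn₀.₈₇Fe₀.₁₃)₃Al₂Si₃O₁₂) = 495.375 g/mol, so wt% Fe = 21.780/495.375 × 100 = 4.40%.
M((Mg₀.₄₇Fe₀.₅₃)₂SiO₄) = 174.123 g/mol, so wt% Fe = 59.196/174.123 × 100 = 34.00%.
4.40 − 34.00 = -29.60 pp.

-29.60 percentage points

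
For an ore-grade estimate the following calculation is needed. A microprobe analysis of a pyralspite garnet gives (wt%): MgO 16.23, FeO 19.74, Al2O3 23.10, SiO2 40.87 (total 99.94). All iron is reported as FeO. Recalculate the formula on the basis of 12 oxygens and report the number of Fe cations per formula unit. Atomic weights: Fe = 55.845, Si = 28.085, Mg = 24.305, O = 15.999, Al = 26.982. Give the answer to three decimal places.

1.213 Fe apfu

MgO: 16.23/40.304 = 0.40269 mol → 0.40269 mol Mg, 0.40269 mol O.
FeO: 19.74/71.844 = 0.27476 mol → 0.27476 mol Fe, 0.27476 mol O.
Al2O3: 23.10/101.961 = 0.22656 mol → 0.45312 mol Al, 0.67968 mol O.
SiO2: 40.87/60.083 = 0.68023 mol → 0.68023 mol Si, 1.36046 mol O.
Total oxygen = 2.71759 mol. Normalization factor = 12/2.71759 = 4.41568.
Fe per 12 O = 0.27476 × 4.41568 = 1.213.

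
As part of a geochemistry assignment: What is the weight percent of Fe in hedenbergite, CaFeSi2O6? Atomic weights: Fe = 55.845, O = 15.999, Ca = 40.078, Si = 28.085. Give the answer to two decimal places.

22.51 weight percent

Molar mass of CaFeSi2O6: 1×40.078 + 1×55.845 + 2×28.085 + 6×15.999 = 248.087 g/mol.
Mass of Fe per formula unit: 1 × 55.845 = 55.845 g.
Weight fraction Fe = 55.845 / 248.087 = 0.2251.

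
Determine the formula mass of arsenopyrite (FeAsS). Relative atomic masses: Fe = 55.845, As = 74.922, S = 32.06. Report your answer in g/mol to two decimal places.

The formula mass is the sum 1·55.845 + 1·74.922 + 1·32.06.

162.83 g/mol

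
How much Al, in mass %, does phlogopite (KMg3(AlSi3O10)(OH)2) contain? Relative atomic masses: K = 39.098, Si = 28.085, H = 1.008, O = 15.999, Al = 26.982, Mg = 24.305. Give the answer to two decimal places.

6.47 mass %

Molar mass of KMg3(AlSi3O10)(OH)2: 1×39.098 + 3×24.305 + 1×26.982 + 3×28.085 + 12×15.999 + 2×1.008 = 417.254 g/mol.
Mass of Al per formula unit: 1 × 26.982 = 26.982 g.
Weight fraction Al = 26.982 / 417.254 = 0.0647.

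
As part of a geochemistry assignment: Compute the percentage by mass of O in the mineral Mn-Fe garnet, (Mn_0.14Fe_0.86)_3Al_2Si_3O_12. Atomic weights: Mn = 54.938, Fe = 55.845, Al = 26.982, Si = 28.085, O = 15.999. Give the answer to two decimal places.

38.60 wt%

Formula mass = 0.42×54.938 + 2.58×55.845 + 2×26.982 + 3×28.085 + 12×15.999 = 497.361 g/mol, of which 191.988 g is O.
So O makes up 191.988/497.361 = 0.3860 of the mass, i.e. 38.60%.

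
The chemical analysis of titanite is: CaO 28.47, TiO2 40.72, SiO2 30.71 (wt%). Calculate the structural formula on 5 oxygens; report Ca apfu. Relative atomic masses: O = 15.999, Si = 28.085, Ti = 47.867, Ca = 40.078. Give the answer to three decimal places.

CaO (M=56.077): mol = 0.50769; Ca = 0.50769, O = 0.50769.
TiO2 (M=79.865): mol = 0.50986; Ti = 0.50986, O = 1.01972.
SiO2 (M=60.083): mol = 0.51113; Si = 0.51113, O = 1.02226.
ΣO = 2.54967; factor = 5/ΣO = 1.96104.
Ca apfu = 0.50769 × 1.96104 = 0.996.

0.996 Ca apfu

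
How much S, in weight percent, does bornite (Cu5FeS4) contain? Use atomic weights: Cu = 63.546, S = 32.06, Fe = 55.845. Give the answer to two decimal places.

Molar mass of Cu5FeS4: 5·63.546 + 1·55.845 + 4·32.06 = 501.815 g/mol.
Mass of S per formula unit: 4 × 32.06 = 128.240 g.
Weight fraction S = 128.240 / 501.815 = 0.2556.

25.56 weight percent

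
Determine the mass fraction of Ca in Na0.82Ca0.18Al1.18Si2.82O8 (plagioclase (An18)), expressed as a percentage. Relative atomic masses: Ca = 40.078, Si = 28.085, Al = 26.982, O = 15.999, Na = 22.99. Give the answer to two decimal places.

Formula mass = 0.82×22.99 + 0.18×40.078 + 1.18×26.982 + 2.82×28.085 + 8×15.999 = 265.096 g/mol, of which 7.214 g is Ca.
So Ca makes up 7.214/265.096 = 0.0272 of the mass, i.e. 2.72%.

2.72 weight percent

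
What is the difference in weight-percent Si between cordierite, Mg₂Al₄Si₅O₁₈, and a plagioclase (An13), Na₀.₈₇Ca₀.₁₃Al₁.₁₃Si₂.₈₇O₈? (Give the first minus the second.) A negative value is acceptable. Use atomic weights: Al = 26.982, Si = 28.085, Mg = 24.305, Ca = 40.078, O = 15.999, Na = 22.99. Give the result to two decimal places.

M(Mg₂Al₄Si₅O₁₈) = 584.945 g/mol, so wt% Si = 140.425/584.945 × 100 = 24.01%.
M(Na₀.₈₇Ca₀.₁₃Al₁.₁₃Si₂.₈₇O₈) = 264.297 g/mol, so wt% Si = 80.604/264.297 × 100 = 30.50%.
24.01 − 30.50 = -6.49 pp.

-6.49 percentage points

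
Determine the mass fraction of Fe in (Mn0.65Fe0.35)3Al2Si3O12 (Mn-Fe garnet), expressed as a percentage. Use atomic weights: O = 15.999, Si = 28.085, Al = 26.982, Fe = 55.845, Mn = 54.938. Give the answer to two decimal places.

11.82 mass %

M((Mn0.65Fe0.35)3Al2Si3O12) = 495.973 g/mol.
Fe contributes 1.05 × 55.845 = 58.637 g per mole.
58.637/495.973 = 0.1182 → 11.82%.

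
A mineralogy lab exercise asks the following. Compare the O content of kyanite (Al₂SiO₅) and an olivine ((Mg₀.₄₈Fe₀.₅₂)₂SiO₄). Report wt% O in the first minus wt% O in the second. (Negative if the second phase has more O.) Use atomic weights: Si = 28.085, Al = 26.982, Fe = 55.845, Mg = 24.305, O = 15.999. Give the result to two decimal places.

First mineral: 79.995 g O in 162.044 g formula = 49.37 wt% O.
Second mineral: 63.996 g O in 173.493 g formula = 36.89 wt% O.
49.37% − 36.89% gives a difference of 12.48 percentage points.

12.48 percentage points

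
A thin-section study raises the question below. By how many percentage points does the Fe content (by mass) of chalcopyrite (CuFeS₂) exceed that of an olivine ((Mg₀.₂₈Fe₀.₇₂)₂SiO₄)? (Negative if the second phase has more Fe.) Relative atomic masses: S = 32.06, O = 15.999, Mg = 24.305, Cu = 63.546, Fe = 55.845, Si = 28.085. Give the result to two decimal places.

M(CuFeS₂) = 183.511 g/mol, so wt% Fe = 55.845/183.511 × 100 = 30.43%.
M((Mg₀.₂₈Fe₀.₇₂)₂SiO₄) = 186.109 g/mol, so wt% Fe = 80.417/186.109 × 100 = 43.21%.
30.43 − 43.21 = -12.78 pp.

-12.78 percentage points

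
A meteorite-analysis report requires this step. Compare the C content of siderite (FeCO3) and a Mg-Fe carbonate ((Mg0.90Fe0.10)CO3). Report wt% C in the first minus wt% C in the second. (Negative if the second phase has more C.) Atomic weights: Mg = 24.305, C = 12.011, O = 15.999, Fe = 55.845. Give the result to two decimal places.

M(FeCO3) = 115.853 g/mol, so wt% C = 12.011/115.853 × 100 = 10.37%.
M((Mg0.90Fe0.10)CO3) = 87.467 g/mol, so wt% C = 12.011/87.467 × 100 = 13.73%.
10.37 − 13.73 = -3.36 pp.

-3.36 percentage points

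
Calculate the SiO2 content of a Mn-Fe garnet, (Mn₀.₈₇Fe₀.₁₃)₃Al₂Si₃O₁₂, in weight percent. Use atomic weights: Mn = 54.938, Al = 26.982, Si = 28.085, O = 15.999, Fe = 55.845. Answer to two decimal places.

36.39 wt%

M((Mn₀.₈₇Fe₀.₁₃)₃Al₂Si₃O₁₂) = 495.375 g/mol; M(SiO2) = 60.083 g/mol.
Moles SiO2 per formula unit = 3 Si ÷ 1 = 3.0000.
SiO2 fraction = (3.0000 × 60.083) / 495.375 = 180.249/495.375 = 0.3639.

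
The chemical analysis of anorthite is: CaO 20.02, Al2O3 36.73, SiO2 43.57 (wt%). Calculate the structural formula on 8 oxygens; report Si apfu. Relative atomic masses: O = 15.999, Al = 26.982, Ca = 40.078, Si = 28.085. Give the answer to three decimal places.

2.009 Si apfu

CaO: 20.02/56.077 = 0.35701 mol → 0.35701 mol Ca, 0.35701 mol O.
Al2O3: 36.73/101.961 = 0.36024 mol → 0.72048 mol Al, 1.08072 mol O.
SiO2: 43.57/60.083 = 0.72516 mol → 0.72516 mol Si, 1.45032 mol O.
Total oxygen = 2.88805 mol. Normalization factor = 8/2.88805 = 2.77004.
Si per 8 O = 0.72516 × 2.77004 = 2.009.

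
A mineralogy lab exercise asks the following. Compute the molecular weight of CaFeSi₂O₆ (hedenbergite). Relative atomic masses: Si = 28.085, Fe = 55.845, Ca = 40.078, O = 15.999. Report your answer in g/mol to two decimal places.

The formula mass is the sum 1*40.078 + 1*55.845 + 2*28.085 + 6*15.999.

248.09 g/mol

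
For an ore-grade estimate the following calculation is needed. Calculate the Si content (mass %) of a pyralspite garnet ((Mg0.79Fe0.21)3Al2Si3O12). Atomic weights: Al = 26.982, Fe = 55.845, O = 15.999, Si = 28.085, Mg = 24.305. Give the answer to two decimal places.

Formula mass = 2.37×24.305 + 0.63×55.845 + 2×26.982 + 3×28.085 + 12×15.999 = 422.992 g/mol, of which 84.255 g is Si.
So Si makes up 84.255/422.992 = 0.1992 of the mass, i.e. 19.92%.

19.92 mass %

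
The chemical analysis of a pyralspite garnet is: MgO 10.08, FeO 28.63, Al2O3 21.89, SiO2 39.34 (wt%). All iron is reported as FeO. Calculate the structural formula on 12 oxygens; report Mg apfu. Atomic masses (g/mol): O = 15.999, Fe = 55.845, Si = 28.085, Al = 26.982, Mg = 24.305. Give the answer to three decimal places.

1.153 Mg apfu

MgO: 10.08/40.304 = 0.25010 mol → 0.25010 mol Mg, 0.25010 mol O.
FeO: 28.63/71.844 = 0.39850 mol → 0.39850 mol Fe, 0.39850 mol O.
Al2O3: 21.89/101.961 = 0.21469 mol → 0.42938 mol Al, 0.64407 mol O.
SiO2: 39.34/60.083 = 0.65476 mol → 0.65476 mol Si, 1.30952 mol O.
Total oxygen = 2.60219 mol. Normalization factor = 12/2.60219 = 4.61150.
Mg per 12 O = 0.25010 × 4.61150 = 1.153.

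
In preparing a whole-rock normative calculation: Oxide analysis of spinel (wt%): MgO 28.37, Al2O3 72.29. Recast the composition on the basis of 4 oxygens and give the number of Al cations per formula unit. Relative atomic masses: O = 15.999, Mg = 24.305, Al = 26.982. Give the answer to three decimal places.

28.37 wt% MgO ÷ 40.304 g/mol = 0.70390 mol, giving 0.70390 Mg and 0.70390 O.
72.29 wt% Al2O3 ÷ 101.961 g/mol = 0.70900 mol, giving 1.41800 Al and 2.12700 O.
Oxygen sums to 2.83090; scaling by 4/2.83090 = 1.41298 puts the formula on 4 O.
Al: 1.41800 × 1.41298 = 2.004 atoms per formula unit.

2.004 Al apfu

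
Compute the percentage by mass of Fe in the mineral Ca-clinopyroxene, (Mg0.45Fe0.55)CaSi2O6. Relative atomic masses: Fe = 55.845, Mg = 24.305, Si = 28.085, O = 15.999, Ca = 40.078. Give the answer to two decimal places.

13.13 mass %

Molar mass of (Mg0.45Fe0.55)CaSi2O6: 0.45·24.305 + 0.55·55.845 + 1·40.078 + 2·28.085 + 6·15.999 = 233.894 g/mol.
Mass of Fe per formula unit: 0.55 × 55.845 = 30.715 g.
Weight fraction Fe = 30.715 / 233.894 = 0.1313.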